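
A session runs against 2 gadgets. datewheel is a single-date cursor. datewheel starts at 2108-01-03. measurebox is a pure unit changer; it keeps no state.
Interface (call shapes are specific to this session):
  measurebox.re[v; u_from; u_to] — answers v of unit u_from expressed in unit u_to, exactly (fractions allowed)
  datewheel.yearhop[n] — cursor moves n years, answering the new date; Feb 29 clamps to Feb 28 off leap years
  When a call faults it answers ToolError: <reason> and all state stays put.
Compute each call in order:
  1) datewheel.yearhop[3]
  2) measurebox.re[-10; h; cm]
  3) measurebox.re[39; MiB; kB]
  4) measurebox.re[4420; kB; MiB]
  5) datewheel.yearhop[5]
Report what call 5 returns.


;; datewheel.yearhop(n: 3) -> 2111-01-03
;; measurebox.re(v: -10, u_from: h, u_to: cm) -> ToolError: incompatible units
;; measurebox.re(v: 39, u_from: MiB, u_to: kB) -> 5111808/125
;; measurebox.re(v: 4420, u_from: kB, u_to: MiB) -> 138125/32768
;; datewheel.yearhop(n: 5) -> 2116-01-03

Answer: 2116-01-03


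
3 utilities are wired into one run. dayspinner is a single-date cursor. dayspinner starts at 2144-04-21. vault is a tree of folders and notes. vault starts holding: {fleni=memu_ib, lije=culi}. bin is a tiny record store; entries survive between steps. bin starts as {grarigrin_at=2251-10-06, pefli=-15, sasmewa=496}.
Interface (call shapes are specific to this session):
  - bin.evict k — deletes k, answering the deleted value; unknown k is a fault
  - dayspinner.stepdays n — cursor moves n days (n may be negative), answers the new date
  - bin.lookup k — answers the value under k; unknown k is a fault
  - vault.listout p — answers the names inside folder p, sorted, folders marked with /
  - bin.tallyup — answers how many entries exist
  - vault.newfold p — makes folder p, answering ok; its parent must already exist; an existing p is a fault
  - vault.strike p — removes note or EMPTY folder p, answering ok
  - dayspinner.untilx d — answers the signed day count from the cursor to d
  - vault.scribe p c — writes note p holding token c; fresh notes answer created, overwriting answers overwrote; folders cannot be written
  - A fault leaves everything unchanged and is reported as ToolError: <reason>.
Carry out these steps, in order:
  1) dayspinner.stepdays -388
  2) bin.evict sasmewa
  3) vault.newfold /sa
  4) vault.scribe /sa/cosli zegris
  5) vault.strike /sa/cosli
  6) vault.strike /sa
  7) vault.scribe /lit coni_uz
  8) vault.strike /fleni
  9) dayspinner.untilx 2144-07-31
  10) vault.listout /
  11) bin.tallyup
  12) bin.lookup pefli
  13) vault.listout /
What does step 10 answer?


I try dayspinner.stepdays passing n='-388', and see 2143-03-30.
Then bin.evict passing k='sasmewa', and get 496.
I call vault.newfold passing p='/sa', — result: ok.
Next I call vault.scribe passing p='/sa/cosli', c='zegris', — result: created.
Then vault.strike passing p='/sa/cosli', and get ok.
Next I call vault.strike passing p='/sa': ok.
I invoke vault.scribe passing p='/lit', c='coni_uz': created.
Now I run vault.strike passing p='/fleni', and get ok.
Using dayspinner.untilx passing d='2144-07-31', yielding 489.
Invoking vault.listout passing p='/', which returns [lije, lit].
I try bin.tallyup, and see 2.
Calling bin.lookup passing k='pefli', which returns -15.
I use vault.listout passing p='/', giving [lije, lit].

Answer: [lije, lit]


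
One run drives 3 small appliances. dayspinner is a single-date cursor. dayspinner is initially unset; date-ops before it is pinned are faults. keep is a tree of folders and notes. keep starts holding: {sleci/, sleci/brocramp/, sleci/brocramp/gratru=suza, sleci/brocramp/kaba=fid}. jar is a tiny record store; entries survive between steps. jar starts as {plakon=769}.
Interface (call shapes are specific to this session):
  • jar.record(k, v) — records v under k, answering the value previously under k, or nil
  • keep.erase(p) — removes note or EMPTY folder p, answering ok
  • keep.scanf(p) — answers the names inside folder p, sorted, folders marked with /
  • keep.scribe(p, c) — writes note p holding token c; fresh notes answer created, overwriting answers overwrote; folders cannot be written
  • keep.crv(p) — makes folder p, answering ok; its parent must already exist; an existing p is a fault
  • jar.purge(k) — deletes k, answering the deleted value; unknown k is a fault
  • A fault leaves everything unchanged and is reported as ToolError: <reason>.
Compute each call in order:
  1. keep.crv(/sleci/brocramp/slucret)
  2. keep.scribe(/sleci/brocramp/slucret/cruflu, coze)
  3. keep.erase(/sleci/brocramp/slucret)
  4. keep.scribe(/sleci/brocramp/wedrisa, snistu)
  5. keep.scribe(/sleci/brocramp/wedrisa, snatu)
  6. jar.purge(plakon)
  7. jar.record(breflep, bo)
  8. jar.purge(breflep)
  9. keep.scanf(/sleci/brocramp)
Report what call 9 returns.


Answer: [gratru, kaba, slucret/, wedrisa]

Derivation:
Now I run crv passing /sleci/brocramp/slucret, and observe ok.
Invoking scribe passing /sleci/brocramp/slucret/cruflu, coze, and get created.
I call erase passing /sleci/brocramp/slucret, and observe ToolError: not empty.
Calling scribe passing /sleci/brocramp/wedrisa, snistu, and observe created.
Next I call scribe passing /sleci/brocramp/wedrisa, snatu, which returns overwrote.
Calling purge passing plakon, yielding 769.
I try record passing breflep, bo, which returns nil.
Next I call purge passing breflep: bo.
I use scanf passing /sleci/brocramp, and observe [gratru, kaba, slucret/, wedrisa].


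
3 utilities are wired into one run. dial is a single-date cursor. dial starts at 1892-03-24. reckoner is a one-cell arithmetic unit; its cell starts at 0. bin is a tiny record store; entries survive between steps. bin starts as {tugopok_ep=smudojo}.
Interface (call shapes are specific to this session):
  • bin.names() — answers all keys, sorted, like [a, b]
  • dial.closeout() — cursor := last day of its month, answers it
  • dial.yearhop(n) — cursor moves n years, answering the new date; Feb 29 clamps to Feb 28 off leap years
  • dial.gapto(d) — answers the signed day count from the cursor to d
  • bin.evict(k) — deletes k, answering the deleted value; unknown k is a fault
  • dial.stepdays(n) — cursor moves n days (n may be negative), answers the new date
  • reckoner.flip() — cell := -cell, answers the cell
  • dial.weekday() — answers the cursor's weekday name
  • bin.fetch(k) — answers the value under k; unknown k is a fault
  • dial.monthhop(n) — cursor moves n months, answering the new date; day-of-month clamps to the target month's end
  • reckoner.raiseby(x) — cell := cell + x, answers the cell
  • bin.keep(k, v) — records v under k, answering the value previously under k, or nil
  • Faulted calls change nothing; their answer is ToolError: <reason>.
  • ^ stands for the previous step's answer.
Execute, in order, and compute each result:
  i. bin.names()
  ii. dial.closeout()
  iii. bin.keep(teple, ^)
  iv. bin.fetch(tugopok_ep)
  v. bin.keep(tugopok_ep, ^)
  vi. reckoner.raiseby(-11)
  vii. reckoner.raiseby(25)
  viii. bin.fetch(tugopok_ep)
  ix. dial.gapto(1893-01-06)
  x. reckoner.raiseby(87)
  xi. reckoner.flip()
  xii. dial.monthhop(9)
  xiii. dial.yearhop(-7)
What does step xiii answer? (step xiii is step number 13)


Answer: 1885-12-31

Derivation:
> bin.names
= [tugopok_ep]
> dial.closeout
= 1892-03-31
> bin.keep k: teple v: ^
= nil
> bin.fetch k: tugopok_ep
= smudojo
> bin.keep k: tugopok_ep v: ^
= smudojo
> reckoner.raiseby x: -11
= -11
> reckoner.raiseby x: 25
= 14
> bin.fetch k: tugopok_ep
= smudojo
> dial.gapto d: 1893-01-06
= 281
> reckoner.raiseby x: 87
= 101
> reckoner.flip
= -101
> dial.monthhop n: 9
= 1892-12-31
> dial.yearhop n: -7
= 1885-12-31


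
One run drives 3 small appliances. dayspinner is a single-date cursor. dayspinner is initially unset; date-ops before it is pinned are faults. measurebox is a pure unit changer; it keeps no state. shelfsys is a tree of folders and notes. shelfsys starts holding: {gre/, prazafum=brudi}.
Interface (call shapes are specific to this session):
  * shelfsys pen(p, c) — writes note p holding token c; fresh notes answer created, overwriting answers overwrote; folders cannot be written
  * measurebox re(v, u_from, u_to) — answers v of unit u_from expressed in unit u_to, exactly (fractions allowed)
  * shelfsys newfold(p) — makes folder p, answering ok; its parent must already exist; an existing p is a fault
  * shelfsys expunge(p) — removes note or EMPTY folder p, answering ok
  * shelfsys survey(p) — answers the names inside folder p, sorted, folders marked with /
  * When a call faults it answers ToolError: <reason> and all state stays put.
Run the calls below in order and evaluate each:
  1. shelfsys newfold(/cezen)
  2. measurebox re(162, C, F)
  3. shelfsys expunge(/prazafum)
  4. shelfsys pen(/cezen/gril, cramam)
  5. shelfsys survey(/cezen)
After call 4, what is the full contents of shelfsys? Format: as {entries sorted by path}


Answer: {cezen/, cezen/gril=cramam, gre/}

Derivation:
>>> shelfsys newfold p=/cezen
[out] ok
>>> measurebox re v=162 u_from=C u_to=F
[out] 1618/5
>>> shelfsys expunge p=/prazafum
[out] ok
>>> shelfsys pen p=/cezen/gril c=cramam
[out] created
>>> shelfsys survey p=/cezen
[out] [gril]


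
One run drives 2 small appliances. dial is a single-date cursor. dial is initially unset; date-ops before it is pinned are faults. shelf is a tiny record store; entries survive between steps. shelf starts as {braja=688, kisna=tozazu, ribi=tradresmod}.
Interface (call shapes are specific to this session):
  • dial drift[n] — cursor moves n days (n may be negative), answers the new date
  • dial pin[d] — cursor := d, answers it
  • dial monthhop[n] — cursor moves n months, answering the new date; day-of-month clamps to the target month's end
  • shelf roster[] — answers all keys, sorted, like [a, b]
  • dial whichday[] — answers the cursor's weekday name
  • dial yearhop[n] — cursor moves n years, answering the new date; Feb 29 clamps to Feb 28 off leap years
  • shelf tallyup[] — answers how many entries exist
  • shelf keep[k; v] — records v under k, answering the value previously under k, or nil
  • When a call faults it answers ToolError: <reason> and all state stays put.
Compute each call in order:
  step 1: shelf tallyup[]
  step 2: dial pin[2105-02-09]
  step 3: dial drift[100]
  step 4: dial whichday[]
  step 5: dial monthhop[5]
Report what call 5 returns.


Answer: 2105-10-20

Derivation:
-- 1. shelf tallyup() => 3
-- 2. dial pin(2105-02-09) => 2105-02-09
-- 3. dial drift(100) => 2105-05-20
-- 4. dial whichday() => Wednesday
-- 5. dial monthhop(5) => 2105-10-20


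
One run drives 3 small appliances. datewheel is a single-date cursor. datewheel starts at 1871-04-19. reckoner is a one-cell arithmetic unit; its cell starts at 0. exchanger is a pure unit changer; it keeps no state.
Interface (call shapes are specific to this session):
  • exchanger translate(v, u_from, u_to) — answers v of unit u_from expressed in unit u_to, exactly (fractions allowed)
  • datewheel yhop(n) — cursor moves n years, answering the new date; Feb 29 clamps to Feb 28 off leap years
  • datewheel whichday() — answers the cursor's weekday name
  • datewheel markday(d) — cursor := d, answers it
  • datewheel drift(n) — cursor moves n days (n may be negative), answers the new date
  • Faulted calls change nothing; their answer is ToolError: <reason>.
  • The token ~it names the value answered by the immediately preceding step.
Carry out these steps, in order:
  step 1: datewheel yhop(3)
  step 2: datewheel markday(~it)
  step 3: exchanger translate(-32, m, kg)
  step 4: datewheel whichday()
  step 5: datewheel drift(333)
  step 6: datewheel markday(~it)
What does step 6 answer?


[in] datewheel yhop n: 3
[out] 1874-04-19
[in] datewheel markday d: ~it
[out] 1874-04-19
[in] exchanger translate v: -32 u_from: m u_to: kg
[out] ToolError: incompatible units
[in] datewheel whichday
[out] Sunday
[in] datewheel drift n: 333
[out] 1875-03-18
[in] datewheel markday d: ~it
[out] 1875-03-18

Answer: 1875-03-18


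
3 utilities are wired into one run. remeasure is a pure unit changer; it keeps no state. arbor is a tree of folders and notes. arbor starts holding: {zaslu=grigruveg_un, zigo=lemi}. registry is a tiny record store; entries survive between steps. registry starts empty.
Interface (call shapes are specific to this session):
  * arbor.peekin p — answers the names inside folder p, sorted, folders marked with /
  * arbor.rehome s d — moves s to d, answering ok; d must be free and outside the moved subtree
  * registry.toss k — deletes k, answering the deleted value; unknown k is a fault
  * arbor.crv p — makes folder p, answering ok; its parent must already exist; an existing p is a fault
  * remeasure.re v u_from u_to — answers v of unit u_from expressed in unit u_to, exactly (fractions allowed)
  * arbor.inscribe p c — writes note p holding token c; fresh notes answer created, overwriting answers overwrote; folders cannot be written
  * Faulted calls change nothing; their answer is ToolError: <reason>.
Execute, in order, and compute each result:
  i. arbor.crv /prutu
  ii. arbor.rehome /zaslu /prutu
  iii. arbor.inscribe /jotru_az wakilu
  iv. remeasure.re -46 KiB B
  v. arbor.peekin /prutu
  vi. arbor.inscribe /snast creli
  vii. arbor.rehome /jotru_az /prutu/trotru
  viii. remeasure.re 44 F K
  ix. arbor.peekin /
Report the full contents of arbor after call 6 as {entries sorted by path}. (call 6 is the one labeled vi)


Answer: {jotru_az=wakilu, prutu/, snast=creli, zaslu=grigruveg_un, zigo=lemi}

Derivation:
> arbor.crv /prutu
[out] ok
> arbor.rehome /zaslu /prutu
[out] ToolError: exists
> arbor.inscribe /jotru_az wakilu
[out] created
> remeasure.re -46 KiB B
[out] -47104
> arbor.peekin /prutu
[out] []
> arbor.inscribe /snast creli
[out] created
> arbor.rehome /jotru_az /prutu/trotru
[out] ok
> remeasure.re 44 F K
[out] 16789/60
> arbor.peekin /
[out] [prutu/, snast, zaslu, zigo]


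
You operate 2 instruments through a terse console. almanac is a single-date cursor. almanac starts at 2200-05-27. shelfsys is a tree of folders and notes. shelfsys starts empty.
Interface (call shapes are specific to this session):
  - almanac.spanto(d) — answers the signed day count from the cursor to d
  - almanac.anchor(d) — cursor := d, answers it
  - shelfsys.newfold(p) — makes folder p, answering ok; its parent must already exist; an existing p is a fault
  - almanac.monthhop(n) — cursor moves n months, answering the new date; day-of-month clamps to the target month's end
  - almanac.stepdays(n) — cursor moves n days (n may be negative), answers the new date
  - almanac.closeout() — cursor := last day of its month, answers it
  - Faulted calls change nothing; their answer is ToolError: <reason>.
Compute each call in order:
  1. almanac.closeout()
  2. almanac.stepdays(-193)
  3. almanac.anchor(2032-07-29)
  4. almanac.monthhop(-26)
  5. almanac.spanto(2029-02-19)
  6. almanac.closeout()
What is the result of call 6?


Answer: 2030-05-31

Derivation:
==> closeout()
<== 2200-05-31
==> stepdays(n→-193)
<== 2199-11-19
==> anchor(d→2032-07-29)
<== 2032-07-29
==> monthhop(n→-26)
<== 2030-05-29
==> spanto(d→2029-02-19)
<== -464
==> closeout()
<== 2030-05-31


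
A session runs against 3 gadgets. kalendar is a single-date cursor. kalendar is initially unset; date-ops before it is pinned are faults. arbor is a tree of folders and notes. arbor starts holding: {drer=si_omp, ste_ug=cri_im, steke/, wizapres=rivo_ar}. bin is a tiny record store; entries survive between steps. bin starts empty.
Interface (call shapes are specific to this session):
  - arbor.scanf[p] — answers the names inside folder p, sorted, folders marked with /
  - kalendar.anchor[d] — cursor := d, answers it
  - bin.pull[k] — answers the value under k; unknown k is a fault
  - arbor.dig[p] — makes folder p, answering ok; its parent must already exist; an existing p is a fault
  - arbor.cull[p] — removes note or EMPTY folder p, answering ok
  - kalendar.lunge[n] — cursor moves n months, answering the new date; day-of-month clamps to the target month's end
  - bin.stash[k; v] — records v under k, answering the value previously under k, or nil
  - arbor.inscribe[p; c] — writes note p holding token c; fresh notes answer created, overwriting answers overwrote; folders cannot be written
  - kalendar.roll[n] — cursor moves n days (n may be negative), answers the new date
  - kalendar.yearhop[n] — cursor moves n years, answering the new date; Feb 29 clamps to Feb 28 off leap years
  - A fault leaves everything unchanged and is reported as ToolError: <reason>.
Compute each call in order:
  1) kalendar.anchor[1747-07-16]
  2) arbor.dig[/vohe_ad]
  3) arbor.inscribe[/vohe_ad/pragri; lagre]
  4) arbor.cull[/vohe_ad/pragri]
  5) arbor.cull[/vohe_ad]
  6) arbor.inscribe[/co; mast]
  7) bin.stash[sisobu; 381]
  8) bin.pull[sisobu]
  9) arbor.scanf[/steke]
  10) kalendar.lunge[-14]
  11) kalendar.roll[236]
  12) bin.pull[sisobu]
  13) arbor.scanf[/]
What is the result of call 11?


Answer: 1747-01-07

Derivation:
$ kalendar.anchor d=1747-07-16
[out] 1747-07-16
$ arbor.dig p=/vohe_ad
[out] ok
$ arbor.inscribe p=/vohe_ad/pragri c=lagre
[out] created
$ arbor.cull p=/vohe_ad/pragri
[out] ok
$ arbor.cull p=/vohe_ad
[out] ok
$ arbor.inscribe p=/co c=mast
[out] created
$ bin.stash k=sisobu v=381
[out] nil
$ bin.pull k=sisobu
[out] 381
$ arbor.scanf p=/steke
[out] []
$ kalendar.lunge n=-14
[out] 1746-05-16
$ kalendar.roll n=236
[out] 1747-01-07
$ bin.pull k=sisobu
[out] 381
$ arbor.scanf p=/
[out] [co, drer, ste_ug, steke/, wizapres]


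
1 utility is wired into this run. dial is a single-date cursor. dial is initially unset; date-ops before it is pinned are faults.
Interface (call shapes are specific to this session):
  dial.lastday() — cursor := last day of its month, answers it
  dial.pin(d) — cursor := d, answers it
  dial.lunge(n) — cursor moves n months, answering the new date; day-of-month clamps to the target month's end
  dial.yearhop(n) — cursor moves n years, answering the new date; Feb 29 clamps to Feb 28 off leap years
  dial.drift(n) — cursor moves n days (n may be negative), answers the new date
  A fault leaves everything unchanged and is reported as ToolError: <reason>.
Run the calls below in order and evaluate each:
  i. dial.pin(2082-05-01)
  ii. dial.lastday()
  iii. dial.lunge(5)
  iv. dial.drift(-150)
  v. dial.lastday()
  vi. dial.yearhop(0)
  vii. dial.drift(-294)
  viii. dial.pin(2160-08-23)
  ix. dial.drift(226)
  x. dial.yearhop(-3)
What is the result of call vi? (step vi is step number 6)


Answer: 2082-06-30

Derivation:
Using pin(d: 2082-05-01), and observe 2082-05-01.
Next I call lastday: 2082-05-31.
Invoking lunge(n: 5), which returns 2082-10-31.
I call drift(n: -150), which returns 2082-06-03.
Calling lastday, giving 2082-06-30.
Invoking yearhop(n: 0), which returns 2082-06-30.
Next I call drift(n: -294), and get 2081-09-09.
I run pin(d: 2160-08-23): 2160-08-23.
Calling drift(n: 226), — result: 2161-04-06.
Now I run yearhop(n: -3), which returns 2158-04-06.


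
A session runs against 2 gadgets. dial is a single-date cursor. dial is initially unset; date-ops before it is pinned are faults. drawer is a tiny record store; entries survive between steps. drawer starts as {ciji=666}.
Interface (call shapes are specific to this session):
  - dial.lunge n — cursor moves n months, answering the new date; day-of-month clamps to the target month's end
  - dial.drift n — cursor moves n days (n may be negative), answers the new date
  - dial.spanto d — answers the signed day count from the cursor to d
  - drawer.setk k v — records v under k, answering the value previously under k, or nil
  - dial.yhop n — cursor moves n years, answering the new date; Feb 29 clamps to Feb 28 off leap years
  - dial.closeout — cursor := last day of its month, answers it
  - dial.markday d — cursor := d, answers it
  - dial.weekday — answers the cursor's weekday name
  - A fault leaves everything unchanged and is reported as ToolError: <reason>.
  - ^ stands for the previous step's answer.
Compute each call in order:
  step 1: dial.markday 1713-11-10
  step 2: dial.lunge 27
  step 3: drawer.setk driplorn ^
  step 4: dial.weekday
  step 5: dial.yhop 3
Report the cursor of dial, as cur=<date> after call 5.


==> dial.markday(d: 1713-11-10)
<== 1713-11-10
==> dial.lunge(n: 27)
<== 1716-02-10
==> drawer.setk(k: driplorn, v: ^)
<== nil
==> dial.weekday()
<== Monday
==> dial.yhop(n: 3)
<== 1719-02-10

Answer: cur=1719-02-10


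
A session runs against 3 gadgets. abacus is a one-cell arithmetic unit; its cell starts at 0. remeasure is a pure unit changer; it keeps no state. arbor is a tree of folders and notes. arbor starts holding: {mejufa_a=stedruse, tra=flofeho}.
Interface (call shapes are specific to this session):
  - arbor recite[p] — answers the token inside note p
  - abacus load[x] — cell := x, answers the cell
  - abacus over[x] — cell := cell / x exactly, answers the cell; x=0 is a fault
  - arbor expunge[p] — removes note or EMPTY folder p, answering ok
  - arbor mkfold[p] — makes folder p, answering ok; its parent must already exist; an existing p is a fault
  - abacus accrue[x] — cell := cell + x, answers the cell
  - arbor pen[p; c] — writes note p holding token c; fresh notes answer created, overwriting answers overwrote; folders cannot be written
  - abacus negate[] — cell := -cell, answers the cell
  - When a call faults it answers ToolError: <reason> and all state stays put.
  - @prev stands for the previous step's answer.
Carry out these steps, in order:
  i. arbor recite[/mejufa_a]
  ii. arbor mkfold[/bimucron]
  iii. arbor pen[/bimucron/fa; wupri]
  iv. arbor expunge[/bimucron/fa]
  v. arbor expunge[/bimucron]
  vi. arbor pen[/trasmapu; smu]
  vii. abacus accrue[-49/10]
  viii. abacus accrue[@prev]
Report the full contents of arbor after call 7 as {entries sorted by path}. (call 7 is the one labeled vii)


Answer: {mejufa_a=stedruse, tra=flofeho, trasmapu=smu}

Derivation:
-- arbor recite(p: /mejufa_a) ~> stedruse
-- arbor mkfold(p: /bimucron) ~> ok
-- arbor pen(p: /bimucron/fa, c: wupri) ~> created
-- arbor expunge(p: /bimucron/fa) ~> ok
-- arbor expunge(p: /bimucron) ~> ok
-- arbor pen(p: /trasmapu, c: smu) ~> created
-- abacus accrue(x: -49/10) ~> -49/10
-- abacus accrue(x: @prev) ~> -49/5


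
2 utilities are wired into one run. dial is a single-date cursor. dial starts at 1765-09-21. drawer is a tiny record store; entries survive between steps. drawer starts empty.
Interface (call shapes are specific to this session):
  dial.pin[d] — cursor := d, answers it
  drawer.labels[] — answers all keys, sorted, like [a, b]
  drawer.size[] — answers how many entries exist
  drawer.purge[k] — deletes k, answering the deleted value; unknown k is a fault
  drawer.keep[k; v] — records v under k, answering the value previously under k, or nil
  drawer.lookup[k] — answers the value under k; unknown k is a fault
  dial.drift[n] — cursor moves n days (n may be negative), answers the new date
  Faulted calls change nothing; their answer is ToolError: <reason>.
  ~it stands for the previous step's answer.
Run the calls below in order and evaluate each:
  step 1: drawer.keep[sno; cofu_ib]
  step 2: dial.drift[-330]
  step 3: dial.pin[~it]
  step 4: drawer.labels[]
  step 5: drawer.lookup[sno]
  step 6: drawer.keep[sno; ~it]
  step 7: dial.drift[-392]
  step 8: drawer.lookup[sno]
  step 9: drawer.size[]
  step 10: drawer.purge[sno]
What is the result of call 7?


I invoke drawer.keep using sno, cofu_ib, and see nil.
I use dial.drift using -330, — result: 1764-10-26.
I use dial.pin using ~it, → 1764-10-26.
Now I run drawer.labels, yielding [sno].
Invoking drawer.lookup using sno: cofu_ib.
I call drawer.keep using sno, ~it, giving cofu_ib.
I use dial.drift using -392, which returns 1763-09-30.
Next I call drawer.lookup using sno, — result: cofu_ib.
I use drawer.size(), which returns 1.
I use drawer.purge using sno, — result: cofu_ib.

Answer: 1763-09-30


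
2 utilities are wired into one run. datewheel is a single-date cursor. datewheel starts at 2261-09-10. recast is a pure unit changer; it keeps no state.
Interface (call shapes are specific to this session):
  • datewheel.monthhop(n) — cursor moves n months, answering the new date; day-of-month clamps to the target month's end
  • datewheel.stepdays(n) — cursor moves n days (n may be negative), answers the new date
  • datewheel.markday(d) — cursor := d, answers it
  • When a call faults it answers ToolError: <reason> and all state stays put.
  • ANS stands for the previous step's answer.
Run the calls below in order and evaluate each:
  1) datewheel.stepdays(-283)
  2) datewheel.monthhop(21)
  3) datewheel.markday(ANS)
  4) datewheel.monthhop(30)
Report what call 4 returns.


Answer: 2265-03-01

Derivation:
CALL datewheel.stepdays[-283]
RET  2260-12-01
CALL datewheel.monthhop[21]
RET  2262-09-01
CALL datewheel.markday[ANS]
RET  2262-09-01
CALL datewheel.monthhop[30]
RET  2265-03-01


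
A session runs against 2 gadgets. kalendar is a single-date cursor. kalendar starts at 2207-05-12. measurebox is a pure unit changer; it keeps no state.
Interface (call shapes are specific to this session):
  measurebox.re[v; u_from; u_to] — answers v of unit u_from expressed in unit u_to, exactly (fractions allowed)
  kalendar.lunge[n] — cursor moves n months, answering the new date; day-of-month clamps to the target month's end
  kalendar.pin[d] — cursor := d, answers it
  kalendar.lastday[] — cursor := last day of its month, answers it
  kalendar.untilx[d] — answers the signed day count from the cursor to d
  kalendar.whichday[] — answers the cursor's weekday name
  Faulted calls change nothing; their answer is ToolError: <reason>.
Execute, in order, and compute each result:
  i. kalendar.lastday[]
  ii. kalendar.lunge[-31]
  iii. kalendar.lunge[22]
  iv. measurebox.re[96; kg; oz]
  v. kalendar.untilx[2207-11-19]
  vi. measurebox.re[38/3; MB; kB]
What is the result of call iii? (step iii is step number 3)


;; kalendar.lastday() -> 2207-05-31
;; kalendar.lunge(n=-31) -> 2204-10-31
;; kalendar.lunge(n=22) -> 2206-08-31
;; measurebox.re(v=96, u_from=kg, u_to=oz) -> 153600000000/45359237
;; kalendar.untilx(d=2207-11-19) -> 445
;; measurebox.re(v=38/3, u_from=MB, u_to=kB) -> 38000/3

Answer: 2206-08-31


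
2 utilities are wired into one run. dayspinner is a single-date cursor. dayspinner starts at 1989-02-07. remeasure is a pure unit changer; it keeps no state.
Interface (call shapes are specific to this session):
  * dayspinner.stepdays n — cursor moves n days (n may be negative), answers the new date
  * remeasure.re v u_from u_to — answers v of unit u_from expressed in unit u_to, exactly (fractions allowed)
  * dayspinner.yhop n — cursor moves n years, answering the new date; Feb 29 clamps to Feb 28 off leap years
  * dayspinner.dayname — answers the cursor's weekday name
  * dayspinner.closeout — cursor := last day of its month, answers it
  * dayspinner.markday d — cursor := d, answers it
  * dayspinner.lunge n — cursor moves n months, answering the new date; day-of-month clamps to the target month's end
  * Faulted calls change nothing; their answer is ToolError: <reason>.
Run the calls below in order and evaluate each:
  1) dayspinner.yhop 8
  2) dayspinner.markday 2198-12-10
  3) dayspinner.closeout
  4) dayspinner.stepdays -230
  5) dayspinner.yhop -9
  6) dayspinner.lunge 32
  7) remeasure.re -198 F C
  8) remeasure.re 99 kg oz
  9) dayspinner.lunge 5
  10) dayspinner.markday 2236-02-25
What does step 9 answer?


Answer: 2192-06-15

Derivation:
Invoking dayspinner.yhop passing n=8, which returns 1997-02-07.
Next I call dayspinner.markday passing d=2198-12-10, yielding 2198-12-10.
Using dayspinner.closeout(), giving 2198-12-31.
Now I run dayspinner.stepdays passing n=-230, and see 2198-05-15.
Invoking dayspinner.yhop passing n=-9, which returns 2189-05-15.
I invoke dayspinner.lunge passing n=32, and see 2192-01-15.
I run remeasure.re passing v=-198, u_from=F, u_to=C, yielding -1150/9.
Invoking remeasure.re passing v=99, u_from=kg, u_to=oz, which returns 14400000000/4123567.
I invoke dayspinner.lunge passing n=5, yielding 2192-06-15.
I use dayspinner.markday passing d=2236-02-25, which returns 2236-02-25.


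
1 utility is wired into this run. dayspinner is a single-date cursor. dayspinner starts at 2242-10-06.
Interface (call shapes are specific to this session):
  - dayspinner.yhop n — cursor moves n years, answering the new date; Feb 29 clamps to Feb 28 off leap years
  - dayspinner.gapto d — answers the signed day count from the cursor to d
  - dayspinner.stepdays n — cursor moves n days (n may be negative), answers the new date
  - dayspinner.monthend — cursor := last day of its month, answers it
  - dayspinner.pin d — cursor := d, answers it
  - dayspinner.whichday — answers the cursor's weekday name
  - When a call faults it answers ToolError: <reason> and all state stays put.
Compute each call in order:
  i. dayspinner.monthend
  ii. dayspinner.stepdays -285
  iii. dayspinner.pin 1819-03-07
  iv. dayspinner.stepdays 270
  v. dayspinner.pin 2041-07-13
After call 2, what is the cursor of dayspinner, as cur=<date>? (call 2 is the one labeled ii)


Answer: cur=2242-01-19

Derivation:
==> dayspinner.monthend()
<== 2242-10-31
==> dayspinner.stepdays(n→-285)
<== 2242-01-19
==> dayspinner.pin(d→1819-03-07)
<== 1819-03-07
==> dayspinner.stepdays(n→270)
<== 1819-12-02
==> dayspinner.pin(d→2041-07-13)
<== 2041-07-13


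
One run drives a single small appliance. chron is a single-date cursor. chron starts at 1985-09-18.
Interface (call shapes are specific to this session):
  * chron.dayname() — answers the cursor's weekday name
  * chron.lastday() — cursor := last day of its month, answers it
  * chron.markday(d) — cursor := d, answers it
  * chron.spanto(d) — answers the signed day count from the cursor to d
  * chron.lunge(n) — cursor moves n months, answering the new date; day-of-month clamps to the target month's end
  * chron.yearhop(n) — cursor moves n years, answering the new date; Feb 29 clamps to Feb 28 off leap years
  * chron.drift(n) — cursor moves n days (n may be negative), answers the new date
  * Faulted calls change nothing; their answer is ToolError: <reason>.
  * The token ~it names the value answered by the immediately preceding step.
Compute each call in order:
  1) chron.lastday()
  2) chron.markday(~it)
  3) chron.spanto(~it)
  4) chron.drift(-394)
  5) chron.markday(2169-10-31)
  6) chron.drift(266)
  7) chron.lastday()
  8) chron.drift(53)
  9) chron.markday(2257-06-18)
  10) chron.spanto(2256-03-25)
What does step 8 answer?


Then lastday(), and observe 1985-09-30.
I call markday on d→~it, → 1985-09-30.
Now I run spanto on d→~it, giving 0.
Calling drift on n→-394, — result: 1984-09-01.
I run markday on d→2169-10-31, which returns 2169-10-31.
Then drift on n→266: 2170-07-24.
I call lastday(), and observe 2170-07-31.
Using drift on n→53, giving 2170-09-22.
Next I call markday on d→2257-06-18, yielding 2257-06-18.
Then spanto on d→2256-03-25: -450.

Answer: 2170-09-22


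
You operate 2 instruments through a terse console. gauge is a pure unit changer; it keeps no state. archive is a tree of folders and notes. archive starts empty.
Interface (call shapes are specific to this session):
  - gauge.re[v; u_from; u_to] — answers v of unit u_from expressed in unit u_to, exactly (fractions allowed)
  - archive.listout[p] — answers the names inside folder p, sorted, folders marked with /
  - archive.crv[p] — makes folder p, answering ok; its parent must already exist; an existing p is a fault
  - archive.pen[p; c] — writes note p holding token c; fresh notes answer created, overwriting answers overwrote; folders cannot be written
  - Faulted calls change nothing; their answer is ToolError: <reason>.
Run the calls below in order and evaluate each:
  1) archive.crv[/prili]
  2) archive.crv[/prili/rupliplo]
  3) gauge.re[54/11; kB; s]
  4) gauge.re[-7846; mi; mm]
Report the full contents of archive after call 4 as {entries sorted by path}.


Answer: {prili/, prili/rupliplo/}

Derivation:
$ archive.crv /prili
:: ok
$ archive.crv /prili/rupliplo
:: ok
$ gauge.re 54/11 kB s
:: ToolError: incompatible units
$ gauge.re -7846 mi mm
:: -12626913024


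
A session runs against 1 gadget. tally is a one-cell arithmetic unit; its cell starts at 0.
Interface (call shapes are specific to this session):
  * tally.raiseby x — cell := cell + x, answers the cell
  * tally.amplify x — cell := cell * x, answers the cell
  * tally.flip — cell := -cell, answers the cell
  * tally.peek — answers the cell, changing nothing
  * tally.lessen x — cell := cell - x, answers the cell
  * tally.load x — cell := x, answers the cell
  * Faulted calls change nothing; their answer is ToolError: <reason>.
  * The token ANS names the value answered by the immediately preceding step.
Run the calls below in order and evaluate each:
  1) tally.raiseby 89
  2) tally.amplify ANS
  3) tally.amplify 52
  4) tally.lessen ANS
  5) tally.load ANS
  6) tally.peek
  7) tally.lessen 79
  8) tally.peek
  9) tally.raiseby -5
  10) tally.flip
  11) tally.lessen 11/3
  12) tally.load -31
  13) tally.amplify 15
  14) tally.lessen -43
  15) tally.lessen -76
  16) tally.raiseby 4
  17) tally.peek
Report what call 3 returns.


Answer: 411892

Derivation:
→ tally.raiseby(89)
← 89
→ tally.amplify(ANS)
← 7921
→ tally.amplify(52)
← 411892
→ tally.lessen(ANS)
← 0
→ tally.load(ANS)
← 0
→ tally.peek()
← 0
→ tally.lessen(79)
← -79
→ tally.peek()
← -79
→ tally.raiseby(-5)
← -84
→ tally.flip()
← 84
→ tally.lessen(11/3)
← 241/3
→ tally.load(-31)
← -31
→ tally.amplify(15)
← -465
→ tally.lessen(-43)
← -422
→ tally.lessen(-76)
← -346
→ tally.raiseby(4)
← -342
→ tally.peek()
← -342


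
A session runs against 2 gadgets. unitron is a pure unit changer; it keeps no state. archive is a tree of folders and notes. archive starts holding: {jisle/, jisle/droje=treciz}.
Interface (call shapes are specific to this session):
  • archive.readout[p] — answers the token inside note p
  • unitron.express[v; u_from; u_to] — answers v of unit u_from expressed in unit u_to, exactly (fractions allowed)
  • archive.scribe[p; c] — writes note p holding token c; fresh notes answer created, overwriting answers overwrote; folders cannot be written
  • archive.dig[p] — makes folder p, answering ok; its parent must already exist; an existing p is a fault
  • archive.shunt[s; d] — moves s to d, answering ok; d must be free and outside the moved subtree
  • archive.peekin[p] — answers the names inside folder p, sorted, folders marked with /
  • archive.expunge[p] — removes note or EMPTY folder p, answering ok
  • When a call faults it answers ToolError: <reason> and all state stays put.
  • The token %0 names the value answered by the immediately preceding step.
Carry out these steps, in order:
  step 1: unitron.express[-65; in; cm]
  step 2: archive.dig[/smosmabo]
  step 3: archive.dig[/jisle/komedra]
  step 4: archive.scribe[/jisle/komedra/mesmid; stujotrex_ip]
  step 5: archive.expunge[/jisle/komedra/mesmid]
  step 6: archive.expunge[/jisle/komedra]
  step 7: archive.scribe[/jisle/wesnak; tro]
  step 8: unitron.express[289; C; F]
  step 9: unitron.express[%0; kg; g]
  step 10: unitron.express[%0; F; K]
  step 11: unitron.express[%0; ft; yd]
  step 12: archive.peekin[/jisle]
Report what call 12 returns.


·→ unitron.express(v='-65', u_from='in', u_to='cm')
·← -1651/10
·→ archive.dig(p='/smosmabo')
·← ok
·→ archive.dig(p='/jisle/komedra')
·← ok
·→ archive.scribe(p='/jisle/komedra/mesmid', c='stujotrex_ip')
·← created
·→ archive.expunge(p='/jisle/komedra/mesmid')
·← ok
·→ archive.expunge(p='/jisle/komedra')
·← ok
·→ archive.scribe(p='/jisle/wesnak', c='tro')
·← created
·→ unitron.express(v='289', u_from='C', u_to='F')
·← 2761/5
·→ unitron.express(v='%0', u_from='kg', u_to='g')
·← 552200
·→ unitron.express(v='%0', u_from='F', u_to='K')
·← 6140663/20
·→ unitron.express(v='%0', u_from='ft', u_to='yd')
·← 6140663/60
·→ archive.peekin(p='/jisle')
·← [droje, wesnak]

Answer: [droje, wesnak]


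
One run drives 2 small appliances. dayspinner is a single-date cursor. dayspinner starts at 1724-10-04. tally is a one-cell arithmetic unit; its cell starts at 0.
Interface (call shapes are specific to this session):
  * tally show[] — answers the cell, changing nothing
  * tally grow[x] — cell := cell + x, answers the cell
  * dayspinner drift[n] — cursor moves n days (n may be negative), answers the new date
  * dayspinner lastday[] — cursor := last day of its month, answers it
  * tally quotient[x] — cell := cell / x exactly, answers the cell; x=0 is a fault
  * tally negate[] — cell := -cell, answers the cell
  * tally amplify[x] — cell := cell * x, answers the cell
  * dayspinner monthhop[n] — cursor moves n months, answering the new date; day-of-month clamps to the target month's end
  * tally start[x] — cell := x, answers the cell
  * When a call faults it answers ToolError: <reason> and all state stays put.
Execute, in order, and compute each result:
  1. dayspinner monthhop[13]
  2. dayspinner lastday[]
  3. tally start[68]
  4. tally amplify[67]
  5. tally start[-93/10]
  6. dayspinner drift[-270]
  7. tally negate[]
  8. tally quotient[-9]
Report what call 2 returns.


~$ dayspinner monthhop n=13
:: 1725-11-04
~$ dayspinner lastday
:: 1725-11-30
~$ tally start x=68
:: 68
~$ tally amplify x=67
:: 4556
~$ tally start x=-93/10
:: -93/10
~$ dayspinner drift n=-270
:: 1725-03-05
~$ tally negate
:: 93/10
~$ tally quotient x=-9
:: -31/30

Answer: 1725-11-30


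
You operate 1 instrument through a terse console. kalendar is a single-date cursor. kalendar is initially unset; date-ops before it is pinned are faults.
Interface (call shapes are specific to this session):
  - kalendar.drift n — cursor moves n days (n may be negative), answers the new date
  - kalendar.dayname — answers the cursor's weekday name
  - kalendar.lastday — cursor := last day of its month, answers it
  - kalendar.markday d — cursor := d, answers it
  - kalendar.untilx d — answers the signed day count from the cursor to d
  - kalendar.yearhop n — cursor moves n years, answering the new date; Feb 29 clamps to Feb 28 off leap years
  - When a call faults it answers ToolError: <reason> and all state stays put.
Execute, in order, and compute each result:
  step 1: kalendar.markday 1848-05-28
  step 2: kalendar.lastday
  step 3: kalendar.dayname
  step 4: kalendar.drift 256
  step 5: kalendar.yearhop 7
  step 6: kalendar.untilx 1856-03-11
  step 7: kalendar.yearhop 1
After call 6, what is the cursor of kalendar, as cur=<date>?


Answer: cur=1856-02-11

Derivation:
-- markday(1848-05-28) : 1848-05-28
-- lastday() : 1848-05-31
-- dayname() : Wednesday
-- drift(256) : 1849-02-11
-- yearhop(7) : 1856-02-11
-- untilx(1856-03-11) : 29
-- yearhop(1) : 1857-02-11


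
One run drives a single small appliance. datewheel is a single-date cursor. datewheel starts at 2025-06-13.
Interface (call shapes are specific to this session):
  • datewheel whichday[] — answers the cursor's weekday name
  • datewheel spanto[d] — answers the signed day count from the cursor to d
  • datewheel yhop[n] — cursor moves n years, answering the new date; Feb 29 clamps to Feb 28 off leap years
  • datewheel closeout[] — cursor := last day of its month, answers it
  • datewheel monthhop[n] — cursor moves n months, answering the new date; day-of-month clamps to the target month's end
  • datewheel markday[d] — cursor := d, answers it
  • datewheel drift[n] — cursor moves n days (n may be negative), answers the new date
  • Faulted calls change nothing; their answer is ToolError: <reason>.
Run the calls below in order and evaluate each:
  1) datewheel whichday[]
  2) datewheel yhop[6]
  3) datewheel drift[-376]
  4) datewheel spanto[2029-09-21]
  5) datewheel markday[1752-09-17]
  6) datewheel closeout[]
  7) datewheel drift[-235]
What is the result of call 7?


Answer: 1752-02-08

Derivation:
I use datewheel whichday, → Friday.
Now I run datewheel yhop passing n→6, → 2031-06-13.
Next I call datewheel drift passing n→-376, which returns 2030-06-02.
I invoke datewheel spanto passing d→2029-09-21, — result: -254.
I use datewheel markday passing d→1752-09-17, which returns 1752-09-17.
I try datewheel closeout(), which returns 1752-09-30.
I try datewheel drift passing n→-235, yielding 1752-02-08.
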